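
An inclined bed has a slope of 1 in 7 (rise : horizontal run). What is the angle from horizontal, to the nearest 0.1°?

tan θ = 1/7 = 0.1429
θ = arctan(0.1429) = 8.13°

8.1°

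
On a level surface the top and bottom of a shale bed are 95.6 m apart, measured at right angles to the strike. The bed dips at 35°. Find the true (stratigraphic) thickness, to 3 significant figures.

True thickness t = w · sin(dip) = 95.6 × sin 35°
t = 95.6 × 0.5736 = 54.834 m

54.8 m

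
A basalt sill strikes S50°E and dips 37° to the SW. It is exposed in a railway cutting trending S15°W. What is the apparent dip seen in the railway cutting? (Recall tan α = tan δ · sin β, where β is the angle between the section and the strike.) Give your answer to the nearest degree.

Angle between strike (S50°E) and section (S15°W): β = 65°.
tan(apparent dip) = tan 37° · sin 65° = 0.6830
α = arctan(0.6830) = 34.33°

34°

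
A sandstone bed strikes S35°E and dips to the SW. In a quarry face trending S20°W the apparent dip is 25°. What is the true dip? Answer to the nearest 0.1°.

The section is 55° from the strike.
tan δ = tan α / sin β = tan 25° / sin 55° = 0.4663 / 0.8192 = 0.5693
true dip = arctan 0.5693 = 29.65°

29.7°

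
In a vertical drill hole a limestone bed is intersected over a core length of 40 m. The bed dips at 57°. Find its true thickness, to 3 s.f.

21.8 m

True thickness t = h · cos(dip) = 40 × cos 57°
t = 40 × 0.5446 = 21.786 m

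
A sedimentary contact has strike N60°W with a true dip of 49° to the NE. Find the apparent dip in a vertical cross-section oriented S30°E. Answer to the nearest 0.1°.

Angle between strike (N60°W) and section (S30°E): β = 30°.
tan α = tan 49° × sin 30° = 1.1504 × 0.5000 = 0.5752
α = arctan(0.5752) = 29.91°

29.9°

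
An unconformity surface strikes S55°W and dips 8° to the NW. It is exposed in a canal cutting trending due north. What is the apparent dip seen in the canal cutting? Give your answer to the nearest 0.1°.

6.6°

Angle between strike (S55°W) and section (due north): β = 55°.
tan α = tan 8° × sin 55° = 0.1405 × 0.8192 = 0.1151
α = arctan(0.1151) = 6.57°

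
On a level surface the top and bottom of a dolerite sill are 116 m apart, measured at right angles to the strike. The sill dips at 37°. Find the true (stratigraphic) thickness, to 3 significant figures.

True thickness t = w · sin(dip) = 116 × sin 37°
t = 116 × 0.6018 = 69.811 m

69.8 m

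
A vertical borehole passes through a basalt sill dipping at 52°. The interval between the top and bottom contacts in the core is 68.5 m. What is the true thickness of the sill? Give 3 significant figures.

True thickness t = h · cos(dip) = 68.5 × cos 52°
t = 68.5 × 0.6157 = 42.173 m

42.2 m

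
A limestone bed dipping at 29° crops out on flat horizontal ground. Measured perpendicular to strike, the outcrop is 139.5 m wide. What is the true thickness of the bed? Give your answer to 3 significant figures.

67.6 m

True thickness t = w · sin(dip) = 139.5 × sin 29°
t = 139.5 × 0.4848 = 67.631 m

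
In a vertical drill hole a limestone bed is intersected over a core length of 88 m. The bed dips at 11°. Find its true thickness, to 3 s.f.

86.4 m

True thickness t = h · cos(dip) = 88 × cos 11°
t = 88 × 0.9816 = 86.383 m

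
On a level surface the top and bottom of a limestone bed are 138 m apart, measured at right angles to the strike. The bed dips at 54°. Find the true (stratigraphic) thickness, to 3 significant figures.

112 m

True thickness t = w · sin(dip) = 138 × sin 54°
t = 138 × 0.8090 = 111.644 m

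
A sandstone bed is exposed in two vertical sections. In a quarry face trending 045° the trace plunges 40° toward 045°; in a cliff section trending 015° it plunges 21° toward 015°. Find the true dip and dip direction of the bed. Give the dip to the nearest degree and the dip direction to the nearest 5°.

Represent each trace as a vector plunging at its apparent dip toward its trend (east-north-up frame): v₁ = (0.542, 0.542, -0.643), v₂ = (0.242, 0.902, -0.358).
Cross product v₁ × v₂ gives the pole to the plane: n ∝ (0.386, 0.039, 0.358).
Dip δ = arctan(|n_h|/n_z) = arctan(0.387/0.358) = 47.3°.
The horizontal component of n points toward azimuth atan2(n_x, n_y) = 84°, the dip direction.

true dip 47°, dip direction 085°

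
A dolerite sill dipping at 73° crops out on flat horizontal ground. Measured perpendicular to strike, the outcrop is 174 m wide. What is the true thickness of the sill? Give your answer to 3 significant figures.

166 m

True thickness t = w · sin(dip) = 174 × sin 73°
t = 174 × 0.9563 = 166.397 m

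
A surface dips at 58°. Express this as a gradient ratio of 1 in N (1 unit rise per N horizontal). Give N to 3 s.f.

1 : N means tan θ = 1/N, so N = 1/tan 58° = 1/1.6003

1 in 0.625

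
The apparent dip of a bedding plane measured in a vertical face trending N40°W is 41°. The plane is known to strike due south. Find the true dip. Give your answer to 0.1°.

β = acute angle between strike due south and section N40°W = 40°.
tan(true dip) = tan 41° / sin 40° = 1.3524
δ = arctan(1.3524) = 53.52°

53.5°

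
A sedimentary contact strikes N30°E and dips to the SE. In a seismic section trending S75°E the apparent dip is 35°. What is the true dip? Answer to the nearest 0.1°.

β = acute angle between strike N30°E and section S75°E = 75°.
tan(true dip) = tan 35° / sin 75° = 0.7249
δ = arctan(0.7249) = 35.94°

35.9°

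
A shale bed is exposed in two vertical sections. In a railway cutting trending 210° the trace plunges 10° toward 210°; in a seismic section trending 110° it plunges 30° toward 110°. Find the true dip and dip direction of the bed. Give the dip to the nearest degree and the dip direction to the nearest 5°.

true dip 33°, dip direction 135°

Represent each trace as a vector plunging at its apparent dip toward its trend (east-north-up frame): v₁ = (-0.492, -0.853, -0.174), v₂ = (0.814, -0.296, -0.500).
Cross product v₁ × v₂ gives the pole to the plane: n ∝ (0.375, -0.388, 0.840).
tan δ = √(n_x²+n_y²)/n_z = 0.539/0.840, so δ = 32.7°.
Dip direction = azimuth of (n_x, n_y) = atan2(0.375, -0.388) = 136°.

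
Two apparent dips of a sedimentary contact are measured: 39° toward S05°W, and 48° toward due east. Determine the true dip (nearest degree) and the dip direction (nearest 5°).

true dip 55°, dip direction 130°

Represent each trace as a vector plunging at its apparent dip toward its trend (east-north-up frame): v₁ = (-0.068, -0.774, -0.629), v₂ = (0.669, 0.000, -0.743).
The plane normal is n = v₁ × v₂ ∝ (0.575, -0.471, 0.518).
tan δ = √(n_x²+n_y²)/n_z = 0.744/0.518, so δ = 55.1°.
Dip direction = azimuth of (n_x, n_y) = atan2(0.575, -0.471) = 129°.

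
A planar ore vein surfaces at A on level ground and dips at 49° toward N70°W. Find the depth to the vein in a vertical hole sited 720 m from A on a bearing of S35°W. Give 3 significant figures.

The hole lies 75° from the dip direction, so the down-dip offset is 720 × cos 75° = 186.35 m.
Depth = down-dip offset × tan(dip) = 186.35 × tan 49° = 186.35 × 1.1504
Depth = 214.37 m

214 m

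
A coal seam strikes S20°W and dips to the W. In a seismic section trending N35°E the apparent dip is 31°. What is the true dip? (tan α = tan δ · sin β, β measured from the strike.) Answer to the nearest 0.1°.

66.7°

The section is 15° from the strike.
tan(true dip) = tan 31° / sin 15° = 2.3215
δ = arctan(2.3215) = 66.70°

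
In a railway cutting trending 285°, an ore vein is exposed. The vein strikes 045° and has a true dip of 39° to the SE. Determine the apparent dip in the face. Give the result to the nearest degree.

Angle between strike (045°) and section (285°): β = 60°.
tan α = tan 39° × sin 60° = 0.8098 × 0.8660 = 0.7013
apparent dip = arctan 0.7013 = 35.04°

35°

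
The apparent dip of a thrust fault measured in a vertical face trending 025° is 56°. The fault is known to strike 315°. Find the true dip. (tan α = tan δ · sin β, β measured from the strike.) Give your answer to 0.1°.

57.6°

β = acute angle between strike 315° and section 025° = 70°.
tan(true dip) = tan 56° / sin 70° = 1.5777
true dip = arctan 1.5777 = 57.63°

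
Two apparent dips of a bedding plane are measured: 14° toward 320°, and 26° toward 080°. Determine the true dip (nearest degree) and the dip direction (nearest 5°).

The two traces are lines in the plane: v₁ = (sin 320°·cos 14°, cos 320°·cos 14°, −sin 14°), v₂ = (sin 80°·cos 26°, cos 80°·cos 26°, −sin 26°).
Cross product v₁ × v₂ gives the pole to the plane: n ∝ (0.288, 0.488, 0.755).
True dip = arccos(n_z / |n|) = arccos(0.8001) = 36.9°.
Dip direction = atan2(0.288, 0.488) = 31° (azimuth of n's horizontal projection).

true dip 37°, dip direction 030°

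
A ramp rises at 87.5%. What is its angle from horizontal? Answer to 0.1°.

41.2°

tan θ = 87.5/100 = 0.8750
θ = arctan(0.8750) = 41.19°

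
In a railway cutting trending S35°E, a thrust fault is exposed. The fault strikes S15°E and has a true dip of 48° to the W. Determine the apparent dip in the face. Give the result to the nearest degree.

The section lies 20° from the strike.
tan α = tan 48° × sin 20° = 1.1106 × 0.3420 = 0.3799
α = arctan(0.3799) = 20.80°

21°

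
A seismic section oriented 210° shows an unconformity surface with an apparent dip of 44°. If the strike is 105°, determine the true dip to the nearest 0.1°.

45.0°

β = acute angle between strike 105° and section 210° = 75°.
tan(true dip) = tan 44° / sin 75° = 0.9998
δ = arctan(0.9998) = 44.99°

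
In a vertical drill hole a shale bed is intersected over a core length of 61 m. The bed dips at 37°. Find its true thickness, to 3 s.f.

True thickness t = h · cos(dip) = 61 × cos 37°
t = 61 × 0.7986 = 48.717 m

48.7 m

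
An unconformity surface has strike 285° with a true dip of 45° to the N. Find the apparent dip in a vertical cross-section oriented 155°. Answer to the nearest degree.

The strike is 285° and the section trends 155°; the acute angle between them is β = 50°.
tan(apparent dip) = tan 45° · sin 50° = 0.7660
apparent dip = arctan 0.7660 = 37.45°

37°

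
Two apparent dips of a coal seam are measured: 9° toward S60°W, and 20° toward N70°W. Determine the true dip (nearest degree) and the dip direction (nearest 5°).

Each apparent-dip line lies in the plane. As unit vectors (x east, y north, z up), v₁ plunges 9°→S60°W and v₂ plunges 20°→N70°W.
Cross product v₁ × v₂ gives the pole to the plane: n ∝ (-0.219, 0.154, 0.711).
tan δ = √(n_x²+n_y²)/n_z = 0.268/0.711, so δ = 20.7°.
Dip direction = atan2(-0.219, 0.154) = 305° (azimuth of n's horizontal projection).

true dip 21°, dip direction 305°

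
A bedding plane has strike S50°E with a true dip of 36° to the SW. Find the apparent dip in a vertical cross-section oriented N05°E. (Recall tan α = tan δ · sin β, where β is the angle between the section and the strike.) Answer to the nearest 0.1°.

30.8°

Angle between strike (S50°E) and section (N05°E): β = 55°.
tan(apparent dip) = tan 36° · sin 55° = 0.5951
apparent dip = arctan 0.5951 = 30.76°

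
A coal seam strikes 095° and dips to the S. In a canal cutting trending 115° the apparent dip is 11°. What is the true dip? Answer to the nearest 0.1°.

β = acute angle between strike 095° and section 115° = 20°.
tan δ = tan α / sin β = tan 11° / sin 20° = 0.1944 / 0.3420 = 0.5683
true dip = arctan 0.5683 = 29.61°

29.6°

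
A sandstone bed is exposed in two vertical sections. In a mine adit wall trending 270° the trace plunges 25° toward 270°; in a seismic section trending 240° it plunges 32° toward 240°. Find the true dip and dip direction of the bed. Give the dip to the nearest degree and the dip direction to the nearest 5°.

Each apparent-dip line lies in the plane. As unit vectors (x east, y north, z up), v₁ plunges 25°→270° and v₂ plunges 32°→240°.
The plane normal is n = v₁ × v₂ ∝ (-0.179, -0.170, 0.384).
Dip δ = arctan(|n_h|/n_z) = arctan(0.247/0.384) = 32.7°.
Dip direction = atan2(-0.179, -0.170) = 227° (azimuth of n's horizontal projection).

true dip 33°, dip direction 225°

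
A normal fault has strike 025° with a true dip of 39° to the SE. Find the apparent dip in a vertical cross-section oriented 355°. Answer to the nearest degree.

22°

Angle between strike (025°) and section (355°): β = 30°.
tan(apparent dip) = tan 39° · sin 30° = 0.4049
α = arctan(0.4049) = 22.04°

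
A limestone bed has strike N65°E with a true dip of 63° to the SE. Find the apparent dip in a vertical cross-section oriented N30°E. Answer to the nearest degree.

The section lies 35° from the strike.
tan(apparent dip) = tan 63° · sin 35° = 1.1257
apparent dip = arctan 1.1257 = 48.38°

48°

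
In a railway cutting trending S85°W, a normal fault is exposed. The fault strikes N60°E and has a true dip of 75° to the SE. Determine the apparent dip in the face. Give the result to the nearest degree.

58°

The strike is N60°E and the section trends S85°W; the acute angle between them is β = 25°.
tan α = tan 75° × sin 25° = 3.7321 × 0.4226 = 1.5772
apparent dip = arctan 1.5772 = 57.62°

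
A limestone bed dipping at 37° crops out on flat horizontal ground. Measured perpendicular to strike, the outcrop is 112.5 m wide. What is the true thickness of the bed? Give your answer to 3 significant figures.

67.7 m

True thickness t = w · sin(dip) = 112.5 × sin 37°
t = 112.5 × 0.6018 = 67.704 m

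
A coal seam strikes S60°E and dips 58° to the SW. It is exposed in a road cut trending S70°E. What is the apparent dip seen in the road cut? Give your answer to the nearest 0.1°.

The section lies 10° from the strike.
tan(apparent dip) = tan 58° · sin 10° = 0.2779
α = arctan(0.2779) = 15.53°

15.5°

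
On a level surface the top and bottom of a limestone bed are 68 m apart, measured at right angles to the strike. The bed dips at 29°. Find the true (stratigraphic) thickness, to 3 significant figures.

33.0 m

True thickness t = w · sin(dip) = 68 × sin 29°
t = 68 × 0.4848 = 32.967 m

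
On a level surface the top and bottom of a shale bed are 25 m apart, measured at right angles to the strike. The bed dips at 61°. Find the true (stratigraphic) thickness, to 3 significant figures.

True thickness t = w · sin(dip) = 25 × sin 61°
t = 25 × 0.8746 = 21.865 m

21.9 m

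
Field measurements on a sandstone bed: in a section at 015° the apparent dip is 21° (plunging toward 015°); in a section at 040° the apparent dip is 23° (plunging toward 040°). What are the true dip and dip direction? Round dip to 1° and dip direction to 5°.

true dip 23°, dip direction 040°

The two traces are lines in the plane: v₁ = (sin 15°·cos 21°, cos 15°·cos 21°, −sin 21°), v₂ = (sin 40°·cos 23°, cos 40°·cos 23°, −sin 23°).
The plane normal is n = v₁ × v₂ ∝ (0.100, 0.118, 0.363).
Dip δ = arctan(|n_h|/n_z) = arctan(0.154/0.363) = 23.0°.
Dip direction = azimuth of (n_x, n_y) = atan2(0.100, 0.118) = 40°.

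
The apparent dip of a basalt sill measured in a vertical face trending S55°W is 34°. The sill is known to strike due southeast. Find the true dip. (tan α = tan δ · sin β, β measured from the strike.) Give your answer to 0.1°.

34.4°

The section is 80° from the strike.
tan(true dip) = tan 34° / sin 80° = 0.6849
δ = arctan(0.6849) = 34.41°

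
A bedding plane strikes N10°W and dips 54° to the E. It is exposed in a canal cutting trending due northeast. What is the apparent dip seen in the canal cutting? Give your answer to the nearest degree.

Angle between strike (N10°W) and section (due northeast): β = 55°.
tan(apparent dip) = tan 54° · sin 55° = 1.1275
α = arctan(1.1275) = 48.43°

48°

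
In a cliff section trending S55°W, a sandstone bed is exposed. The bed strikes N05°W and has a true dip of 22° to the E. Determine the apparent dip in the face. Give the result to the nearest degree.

The strike is N05°W and the section trends S55°W; the acute angle between them is β = 60°.
tan(apparent dip) = tan 22° · sin 60° = 0.3499
apparent dip = arctan 0.3499 = 19.28°

19°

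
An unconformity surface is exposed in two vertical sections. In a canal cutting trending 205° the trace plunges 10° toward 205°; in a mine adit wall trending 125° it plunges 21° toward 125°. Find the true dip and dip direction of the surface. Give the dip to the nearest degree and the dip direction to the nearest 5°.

true dip 22°, dip direction 140°

Each apparent-dip line lies in the plane. As unit vectors (x east, y north, z up), v₁ plunges 10°→205° and v₂ plunges 21°→125°.
Cross product v₁ × v₂ gives the pole to the plane: n ∝ (0.227, -0.282, 0.905).
tan δ = √(n_x²+n_y²)/n_z = 0.362/0.905, so δ = 21.8°.
The horizontal component of n points toward azimuth atan2(n_x, n_y) = 141°, the dip direction.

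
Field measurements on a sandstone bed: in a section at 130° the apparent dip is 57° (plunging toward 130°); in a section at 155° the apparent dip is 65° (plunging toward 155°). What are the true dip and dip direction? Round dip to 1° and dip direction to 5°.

true dip 67°, dip direction 180°

Each apparent-dip line lies in the plane. As unit vectors (x east, y north, z up), v₁ plunges 57°→130° and v₂ plunges 65°→155°.
The plane normal is n = v₁ × v₂ ∝ (0.004, -0.228, 0.097).
True dip = arccos(n_z / |n|) = arccos(0.3919) = 66.9°.
Dip direction = azimuth of (n_x, n_y) = atan2(0.004, -0.228) = 179°.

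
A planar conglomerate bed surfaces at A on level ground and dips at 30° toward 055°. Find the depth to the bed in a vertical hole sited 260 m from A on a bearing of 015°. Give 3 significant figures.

The hole lies 40° from the dip direction, so the down-dip offset is 260 × cos 40° = 199.17 m.
Depth = down-dip offset × tan(dip) = 199.17 × tan 30° = 199.17 × 0.5774
Depth = 114.99 m

115 m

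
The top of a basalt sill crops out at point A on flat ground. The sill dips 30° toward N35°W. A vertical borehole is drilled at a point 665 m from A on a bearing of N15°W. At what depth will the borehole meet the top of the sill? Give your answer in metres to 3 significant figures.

The hole lies 20° from the dip direction, so the down-dip offset is 665 × cos 20° = 624.90 m.
Depth = down-dip offset × tan(dip) = 624.90 × tan 30° = 624.90 × 0.5774
Depth = 360.78 m

361 m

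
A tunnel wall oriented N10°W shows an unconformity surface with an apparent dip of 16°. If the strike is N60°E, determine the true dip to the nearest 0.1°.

β = acute angle between strike N60°E and section N10°W = 70°.
tan(true dip) = tan 16° / sin 70° = 0.3051
true dip = arctan 0.3051 = 16.97°

17.0°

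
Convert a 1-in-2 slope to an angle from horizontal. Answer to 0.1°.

26.6°

tan θ = 1/2 = 0.5000
θ = arctan(0.5000) = 26.57°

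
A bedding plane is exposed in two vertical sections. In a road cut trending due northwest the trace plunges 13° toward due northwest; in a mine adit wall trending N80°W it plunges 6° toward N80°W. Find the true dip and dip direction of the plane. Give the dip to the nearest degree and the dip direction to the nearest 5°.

true dip 15°, dip direction 345°

The two traces are lines in the plane: v₁ = (sin 315°·cos 13°, cos 315°·cos 13°, −sin 13°), v₂ = (sin 280°·cos 6°, cos 280°·cos 6°, −sin 6°).
The plane normal is n = v₁ × v₂ ∝ (-0.033, 0.148, 0.556).
True dip = arccos(n_z / |n|) = arccos(0.9646) = 15.3°.
Dip direction = atan2(-0.033, 0.148) = 347° (azimuth of n's horizontal projection).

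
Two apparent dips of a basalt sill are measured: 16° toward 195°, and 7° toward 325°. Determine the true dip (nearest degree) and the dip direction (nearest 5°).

true dip 26°, dip direction 250°

The two traces are lines in the plane: v₁ = (sin 195°·cos 16°, cos 195°·cos 16°, −sin 16°), v₂ = (sin 325°·cos 7°, cos 325°·cos 7°, −sin 7°).
The plane normal is n = v₁ × v₂ ∝ (-0.337, -0.127, 0.731).
Dip δ = arctan(|n_h|/n_z) = arctan(0.360/0.731) = 26.2°.
Dip direction = azimuth of (n_x, n_y) = atan2(-0.337, -0.127) = 249°.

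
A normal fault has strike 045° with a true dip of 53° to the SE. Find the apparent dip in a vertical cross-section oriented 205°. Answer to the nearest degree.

24°

The strike is 045° and the section trends 205°; the acute angle between them is β = 20°.
tan(apparent dip) = tan 53° · sin 20° = 0.4539
apparent dip = arctan 0.4539 = 24.41°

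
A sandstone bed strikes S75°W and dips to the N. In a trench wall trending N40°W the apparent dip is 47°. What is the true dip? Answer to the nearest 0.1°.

β = acute angle between strike S75°W and section N40°W = 65°.
tan δ = tan α / sin β = tan 47° / sin 65° = 1.0724 / 0.9063 = 1.1832
δ = arctan(1.1832) = 49.80°

49.8°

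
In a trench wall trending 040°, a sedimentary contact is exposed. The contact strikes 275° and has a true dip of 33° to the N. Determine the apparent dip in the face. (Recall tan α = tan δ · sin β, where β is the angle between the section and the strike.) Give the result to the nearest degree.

The section lies 55° from the strike.
tan(apparent dip) = tan 33° · sin 55° = 0.5320
α = arctan(0.5320) = 28.01°

28°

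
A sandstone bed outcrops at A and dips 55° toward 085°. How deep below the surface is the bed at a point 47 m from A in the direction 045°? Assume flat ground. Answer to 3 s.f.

The hole lies 40° from the dip direction, so the down-dip offset is 47 × cos 40° = 36.00 m.
Depth = down-dip offset × tan(dip) = 36.00 × tan 55° = 36.00 × 1.4281
Depth = 51.42 m

51.4 m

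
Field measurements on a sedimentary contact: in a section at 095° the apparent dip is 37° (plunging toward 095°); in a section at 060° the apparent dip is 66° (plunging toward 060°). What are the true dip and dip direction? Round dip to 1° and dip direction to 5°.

Represent each trace as a vector plunging at its apparent dip toward its trend (east-north-up frame): v₁ = (0.796, -0.070, -0.602), v₂ = (0.352, 0.203, -0.914).
n = v₁ × v₂ = (0.186, 0.515, 0.186) (taken with n_z > 0).
Dip δ = arctan(|n_h|/n_z) = arctan(0.547/0.186) = 71.2°.
Dip direction = atan2(0.186, 0.515) = 20° (azimuth of n's horizontal projection).

true dip 71°, dip direction 020°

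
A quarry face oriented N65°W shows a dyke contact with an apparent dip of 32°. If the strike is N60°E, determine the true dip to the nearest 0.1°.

The section is 55° from the strike.
tan(true dip) = tan 32° / sin 55° = 0.7628
δ = arctan(0.7628) = 37.34°

37.3°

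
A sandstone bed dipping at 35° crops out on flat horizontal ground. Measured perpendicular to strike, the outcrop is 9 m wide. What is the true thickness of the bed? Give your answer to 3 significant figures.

5.16 m

True thickness t = w · sin(dip) = 9 × sin 35°
t = 9 × 0.5736 = 5.162 m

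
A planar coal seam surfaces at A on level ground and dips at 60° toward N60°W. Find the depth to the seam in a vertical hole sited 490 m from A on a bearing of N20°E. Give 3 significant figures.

The hole lies 80° from the dip direction, so the down-dip offset is 490 × cos 80° = 85.09 m.
Depth = down-dip offset × tan(dip) = 85.09 × tan 60° = 85.09 × 1.7321
Depth = 147.38 m

147 m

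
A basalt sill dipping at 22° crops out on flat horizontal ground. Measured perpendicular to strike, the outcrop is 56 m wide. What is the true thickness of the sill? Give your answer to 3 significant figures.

True thickness t = w · sin(dip) = 56 × sin 22°
t = 56 × 0.3746 = 20.978 m

21.0 m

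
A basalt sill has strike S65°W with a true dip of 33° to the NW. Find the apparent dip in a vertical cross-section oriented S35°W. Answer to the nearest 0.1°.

The section lies 30° from the strike.
tan α = tan 33° × sin 30° = 0.6494 × 0.5000 = 0.3247
α = arctan(0.3247) = 17.99°

18.0°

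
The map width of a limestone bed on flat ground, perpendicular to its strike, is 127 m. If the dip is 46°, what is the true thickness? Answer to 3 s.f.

91.4 m

True thickness t = w · sin(dip) = 127 × sin 46°
t = 127 × 0.7193 = 91.356 m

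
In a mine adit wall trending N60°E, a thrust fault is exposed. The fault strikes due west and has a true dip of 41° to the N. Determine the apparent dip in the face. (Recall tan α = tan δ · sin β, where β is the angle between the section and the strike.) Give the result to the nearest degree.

The strike is due west and the section trends N60°E; the acute angle between them is β = 30°.
tan(apparent dip) = tan 41° · sin 30° = 0.4346
apparent dip = arctan 0.4346 = 23.49°

23°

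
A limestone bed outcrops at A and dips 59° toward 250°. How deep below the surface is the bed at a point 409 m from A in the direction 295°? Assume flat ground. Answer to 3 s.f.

481 m

The hole lies 45° from the dip direction, so the down-dip offset is 409 × cos 45° = 289.21 m.
Depth = down-dip offset × tan(dip) = 289.21 × tan 59° = 289.21 × 1.6643
Depth = 481.32 m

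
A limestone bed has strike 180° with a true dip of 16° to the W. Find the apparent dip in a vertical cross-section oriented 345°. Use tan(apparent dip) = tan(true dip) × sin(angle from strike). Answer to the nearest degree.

Angle between strike (180°) and section (345°): β = 15°.
tan(apparent dip) = tan 16° · sin 15° = 0.0742
apparent dip = arctan 0.0742 = 4.24°

4°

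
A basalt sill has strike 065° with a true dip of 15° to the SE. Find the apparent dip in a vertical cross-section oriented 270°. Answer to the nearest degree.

6°

The section lies 25° from the strike.
tan α = tan 15° × sin 25° = 0.2679 × 0.4226 = 0.1132
apparent dip = arctan 0.1132 = 6.46°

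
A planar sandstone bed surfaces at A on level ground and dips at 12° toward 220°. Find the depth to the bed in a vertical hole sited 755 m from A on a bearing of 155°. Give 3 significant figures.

The hole lies 65° from the dip direction, so the down-dip offset is 755 × cos 65° = 319.08 m.
Depth = down-dip offset × tan(dip) = 319.08 × tan 12° = 319.08 × 0.2126
Depth = 67.82 m

67.8 m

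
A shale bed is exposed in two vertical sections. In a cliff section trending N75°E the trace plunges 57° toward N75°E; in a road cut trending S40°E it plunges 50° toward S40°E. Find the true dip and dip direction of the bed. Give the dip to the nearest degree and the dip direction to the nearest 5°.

true dip 59°, dip direction 095°

Each apparent-dip line lies in the plane. As unit vectors (x east, y north, z up), v₁ plunges 57°→N75°E and v₂ plunges 50°→S40°E.
Cross product v₁ × v₂ gives the pole to the plane: n ∝ (0.521, -0.056, 0.317).
tan δ = √(n_x²+n_y²)/n_z = 0.524/0.317, so δ = 58.8°.
The horizontal component of n points toward azimuth atan2(n_x, n_y) = 96°, the dip direction.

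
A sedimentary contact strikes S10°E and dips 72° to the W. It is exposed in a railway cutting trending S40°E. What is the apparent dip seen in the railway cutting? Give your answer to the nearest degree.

57°

The section lies 30° from the strike.
tan α = tan 72° × sin 30° = 3.0777 × 0.5000 = 1.5388
α = arctan(1.5388) = 56.98°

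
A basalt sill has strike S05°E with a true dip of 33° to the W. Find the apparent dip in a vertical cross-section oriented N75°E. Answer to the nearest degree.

The section lies 80° from the strike.
tan(apparent dip) = tan 33° · sin 80° = 0.6395
α = arctan(0.6395) = 32.60°

33°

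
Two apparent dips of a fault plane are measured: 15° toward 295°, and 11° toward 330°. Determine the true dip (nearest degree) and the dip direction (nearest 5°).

true dip 15°, dip direction 285°

Each apparent-dip line lies in the plane. As unit vectors (x east, y north, z up), v₁ plunges 15°→295° and v₂ plunges 11°→330°.
Cross product v₁ × v₂ gives the pole to the plane: n ∝ (-0.142, 0.040, 0.544).
Dip δ = arctan(|n_h|/n_z) = arctan(0.148/0.544) = 15.2°.
The horizontal component of n points toward azimuth atan2(n_x, n_y) = 286°, the dip direction.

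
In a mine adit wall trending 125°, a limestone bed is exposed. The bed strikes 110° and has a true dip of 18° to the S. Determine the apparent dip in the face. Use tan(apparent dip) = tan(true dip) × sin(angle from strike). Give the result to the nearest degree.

The section lies 15° from the strike.
tan α = tan 18° × sin 15° = 0.3249 × 0.2588 = 0.0841
apparent dip = arctan 0.0841 = 4.81°

5°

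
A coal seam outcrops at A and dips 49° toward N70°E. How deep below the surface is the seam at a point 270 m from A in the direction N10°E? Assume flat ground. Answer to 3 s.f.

The hole lies 60° from the dip direction, so the down-dip offset is 270 × cos 60° = 135.00 m.
Depth = down-dip offset × tan(dip) = 135.00 × tan 49° = 135.00 × 1.1504
Depth = 155.30 m

155 m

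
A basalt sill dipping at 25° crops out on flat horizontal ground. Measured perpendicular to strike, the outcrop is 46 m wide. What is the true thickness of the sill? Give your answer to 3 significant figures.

19.4 m

True thickness t = w · sin(dip) = 46 × sin 25°
t = 46 × 0.4226 = 19.440 m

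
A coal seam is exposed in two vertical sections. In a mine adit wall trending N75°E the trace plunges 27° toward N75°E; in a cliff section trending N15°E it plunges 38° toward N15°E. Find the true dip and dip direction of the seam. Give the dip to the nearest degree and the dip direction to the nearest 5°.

Each apparent-dip line lies in the plane. As unit vectors (x east, y north, z up), v₁ plunges 27°→N75°E and v₂ plunges 38°→N15°E.
The plane normal is n = v₁ × v₂ ∝ (0.204, 0.437, 0.608).
True dip = arccos(n_z / |n|) = arccos(0.7834) = 38.4°.
The horizontal component of n points toward azimuth atan2(n_x, n_y) = 25°, the dip direction.

true dip 38°, dip direction 025°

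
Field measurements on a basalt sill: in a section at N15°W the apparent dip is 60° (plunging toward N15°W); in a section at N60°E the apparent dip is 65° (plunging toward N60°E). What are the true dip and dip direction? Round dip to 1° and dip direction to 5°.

true dip 68°, dip direction 030°

The two traces are lines in the plane: v₁ = (sin 345°·cos 60°, cos 345°·cos 60°, −sin 60°), v₂ = (sin 60°·cos 65°, cos 60°·cos 65°, −sin 65°).
n = v₁ × v₂ = (0.255, 0.434, 0.204) (taken with n_z > 0).
tan δ = √(n_x²+n_y²)/n_z = 0.503/0.204, so δ = 67.9°.
Dip direction = azimuth of (n_x, n_y) = atan2(0.255, 0.434) = 30°.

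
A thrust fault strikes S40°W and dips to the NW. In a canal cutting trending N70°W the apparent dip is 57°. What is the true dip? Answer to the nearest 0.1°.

58.6°

The section is 70° from the strike.
tan δ = tan α / sin β = tan 57° / sin 70° = 1.5399 / 0.9397 = 1.6387
true dip = arctan 1.6387 = 58.61°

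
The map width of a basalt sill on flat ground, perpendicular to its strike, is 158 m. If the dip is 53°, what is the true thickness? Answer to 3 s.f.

True thickness t = w · sin(dip) = 158 × sin 53°
t = 158 × 0.7986 = 126.184 m

126 m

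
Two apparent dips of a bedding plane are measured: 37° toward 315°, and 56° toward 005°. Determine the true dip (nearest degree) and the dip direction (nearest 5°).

Each apparent-dip line lies in the plane. As unit vectors (x east, y north, z up), v₁ plunges 37°→315° and v₂ plunges 56°→005°.
Cross product v₁ × v₂ gives the pole to the plane: n ∝ (0.133, 0.498, 0.342).
tan δ = √(n_x²+n_y²)/n_z = 0.515/0.342, so δ = 56.4°.
Dip direction = atan2(0.133, 0.498) = 15° (azimuth of n's horizontal projection).

true dip 56°, dip direction 015°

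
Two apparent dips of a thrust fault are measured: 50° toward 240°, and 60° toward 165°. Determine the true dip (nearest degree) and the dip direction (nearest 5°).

The two traces are lines in the plane: v₁ = (sin 240°·cos 50°, cos 240°·cos 50°, −sin 50°), v₂ = (sin 165°·cos 60°, cos 165°·cos 60°, −sin 60°).
Cross product v₁ × v₂ gives the pole to the plane: n ∝ (-0.092, -0.581, 0.310).
tan δ = √(n_x²+n_y²)/n_z = 0.588/0.310, so δ = 62.2°.
The horizontal component of n points toward azimuth atan2(n_x, n_y) = 189°, the dip direction.

true dip 62°, dip direction 190°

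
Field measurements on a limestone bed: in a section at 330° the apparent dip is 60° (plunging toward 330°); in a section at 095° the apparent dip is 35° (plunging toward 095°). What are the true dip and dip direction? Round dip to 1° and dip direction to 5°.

Each apparent-dip line lies in the plane. As unit vectors (x east, y north, z up), v₁ plunges 60°→330° and v₂ plunges 35°→095°.
Cross product v₁ × v₂ gives the pole to the plane: n ∝ (0.310, 0.850, 0.336).
True dip = arccos(n_z / |n|) = arccos(0.3476) = 69.7°.
The horizontal component of n points toward azimuth atan2(n_x, n_y) = 20°, the dip direction.

true dip 70°, dip direction 020°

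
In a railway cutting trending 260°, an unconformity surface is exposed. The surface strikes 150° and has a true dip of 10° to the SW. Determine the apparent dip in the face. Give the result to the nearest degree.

The strike is 150° and the section trends 260°; the acute angle between them is β = 70°.
tan(apparent dip) = tan 10° · sin 70° = 0.1657
apparent dip = arctan 0.1657 = 9.41°

9°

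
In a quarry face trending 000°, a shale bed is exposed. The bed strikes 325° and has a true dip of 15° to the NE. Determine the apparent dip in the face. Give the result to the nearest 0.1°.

8.7°

The section lies 35° from the strike.
tan α = tan 15° × sin 35° = 0.2679 × 0.5736 = 0.1537
apparent dip = arctan 0.1537 = 8.74°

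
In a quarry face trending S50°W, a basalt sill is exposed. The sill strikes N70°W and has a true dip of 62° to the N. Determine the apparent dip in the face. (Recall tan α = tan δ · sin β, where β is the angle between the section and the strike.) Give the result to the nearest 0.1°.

58.5°

Angle between strike (N70°W) and section (S50°W): β = 60°.
tan(apparent dip) = tan 62° · sin 60° = 1.6288
apparent dip = arctan 1.6288 = 58.45°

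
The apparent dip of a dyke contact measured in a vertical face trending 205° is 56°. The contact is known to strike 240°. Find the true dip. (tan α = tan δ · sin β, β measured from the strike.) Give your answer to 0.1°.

68.8°

The section is 35° from the strike.
tan(true dip) = tan 56° / sin 35° = 2.5848
true dip = arctan 2.5848 = 68.85°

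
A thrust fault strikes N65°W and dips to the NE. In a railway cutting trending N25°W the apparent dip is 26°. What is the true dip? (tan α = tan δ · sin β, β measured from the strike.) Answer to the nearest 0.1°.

β = acute angle between strike N65°W and section N25°W = 40°.
tan(true dip) = tan 26° / sin 40° = 0.7588
δ = arctan(0.7588) = 37.19°

37.2°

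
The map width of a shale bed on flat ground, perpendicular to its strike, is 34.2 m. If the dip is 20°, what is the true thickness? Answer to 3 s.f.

True thickness t = w · sin(dip) = 34.2 × sin 20°
t = 34.2 × 0.3420 = 11.697 m

11.7 m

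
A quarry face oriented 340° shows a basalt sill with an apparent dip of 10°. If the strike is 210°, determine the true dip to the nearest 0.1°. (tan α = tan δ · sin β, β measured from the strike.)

13.0°

The section is 50° from the strike.
tan(true dip) = tan 10° / sin 50° = 0.2302
δ = arctan(0.2302) = 12.96°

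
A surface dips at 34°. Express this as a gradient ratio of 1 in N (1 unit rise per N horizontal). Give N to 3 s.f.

1 : N means tan θ = 1/N, so N = 1/tan 34° = 1/0.6745

1 in 1.48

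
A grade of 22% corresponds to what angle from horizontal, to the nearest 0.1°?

12.4°

tan θ = 22/100 = 0.2200
θ = arctan(0.2200) = 12.41°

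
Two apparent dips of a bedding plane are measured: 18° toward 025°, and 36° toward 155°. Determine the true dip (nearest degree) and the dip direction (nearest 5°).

true dip 52°, dip direction 100°

Represent each trace as a vector plunging at its apparent dip toward its trend (east-north-up frame): v₁ = (0.402, 0.862, -0.309), v₂ = (0.342, -0.733, -0.588).
Cross product v₁ × v₂ gives the pole to the plane: n ∝ (0.733, -0.131, 0.589).
Dip δ = arctan(|n_h|/n_z) = arctan(0.745/0.589) = 51.6°.
Dip direction = atan2(0.733, -0.131) = 100° (azimuth of n's horizontal projection).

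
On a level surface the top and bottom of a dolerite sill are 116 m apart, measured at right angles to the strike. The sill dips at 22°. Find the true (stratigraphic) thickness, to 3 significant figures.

True thickness t = w · sin(dip) = 116 × sin 22°
t = 116 × 0.3746 = 43.454 m

43.5 m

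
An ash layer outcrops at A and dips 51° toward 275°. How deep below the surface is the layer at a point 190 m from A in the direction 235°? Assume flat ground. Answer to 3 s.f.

180 m

The hole lies 40° from the dip direction, so the down-dip offset is 190 × cos 40° = 145.55 m.
Depth = down-dip offset × tan(dip) = 145.55 × tan 51° = 145.55 × 1.2349
Depth = 179.74 m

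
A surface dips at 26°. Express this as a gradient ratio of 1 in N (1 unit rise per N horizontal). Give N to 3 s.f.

1 in 2.05

1 : N means tan θ = 1/N, so N = 1/tan 26° = 1/0.4877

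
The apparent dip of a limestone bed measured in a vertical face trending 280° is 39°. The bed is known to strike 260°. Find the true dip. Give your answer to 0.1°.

β = acute angle between strike 260° and section 280° = 20°.
tan δ = tan α / sin β = tan 39° / sin 20° = 0.8098 / 0.3420 = 2.3677
true dip = arctan 2.3677 = 67.10°

67.1°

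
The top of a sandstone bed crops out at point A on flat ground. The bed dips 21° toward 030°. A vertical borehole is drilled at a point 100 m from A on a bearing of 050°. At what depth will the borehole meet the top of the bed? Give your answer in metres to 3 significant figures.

The hole lies 20° from the dip direction, so the down-dip offset is 100 × cos 20° = 93.97 m.
Depth = down-dip offset × tan(dip) = 93.97 × tan 21° = 93.97 × 0.3839
Depth = 36.07 m

36.1 m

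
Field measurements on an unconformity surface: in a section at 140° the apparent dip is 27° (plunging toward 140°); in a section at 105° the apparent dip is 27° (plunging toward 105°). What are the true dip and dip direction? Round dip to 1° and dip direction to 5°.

The two traces are lines in the plane: v₁ = (sin 140°·cos 27°, cos 140°·cos 27°, −sin 27°), v₂ = (sin 105°·cos 27°, cos 105°·cos 27°, −sin 27°).
Cross product v₁ × v₂ gives the pole to the plane: n ∝ (0.205, -0.131, 0.455).
True dip = arccos(n_z / |n|) = arccos(0.8820) = 28.1°.
Dip direction = atan2(0.205, -0.131) = 123° (azimuth of n's horizontal projection).

true dip 28°, dip direction 125°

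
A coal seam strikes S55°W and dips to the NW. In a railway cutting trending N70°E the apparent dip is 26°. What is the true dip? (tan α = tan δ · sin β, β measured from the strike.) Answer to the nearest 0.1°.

62.0°

The section is 15° from the strike.
tan δ = tan α / sin β = tan 26° / sin 15° = 0.4877 / 0.2588 = 1.8845
true dip = arctan 1.8845 = 62.05°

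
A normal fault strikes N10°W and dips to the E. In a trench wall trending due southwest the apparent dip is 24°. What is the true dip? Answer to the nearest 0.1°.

β = acute angle between strike N10°W and section due southwest = 55°.
tan(true dip) = tan 24° / sin 55° = 0.5435
true dip = arctan 0.5435 = 28.53°

28.5°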